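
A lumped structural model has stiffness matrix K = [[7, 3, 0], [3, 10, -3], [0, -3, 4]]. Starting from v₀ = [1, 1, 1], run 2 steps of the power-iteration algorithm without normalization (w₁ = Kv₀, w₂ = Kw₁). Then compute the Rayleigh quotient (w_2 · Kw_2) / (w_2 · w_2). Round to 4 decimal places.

λ ≈ 12.3114

w1 = Kv₀ = (7·1 + 3·1 + 0·1; 3·1 + 10·1 + (-3)·1; 0·1 + (-3)·1 + 4·1) = (10, 10, 1)
w2 = Kw1 = (7·10 + 3·10 + 0·1; 3·10 + 10·10 + (-3)·1; 0·10 + (-3)·10 + 4·1) = (100, 127, -26)
Kw2 = (1081, 1648, -485)
w2·Kw2 = 100·1081 + 127·1648 + (-26)·(-485) = 330006; w2·w2 = 100·100 + 127·127 + (-26)·(-26) = 26805
λ ≈ 330006/26805 = 12.3114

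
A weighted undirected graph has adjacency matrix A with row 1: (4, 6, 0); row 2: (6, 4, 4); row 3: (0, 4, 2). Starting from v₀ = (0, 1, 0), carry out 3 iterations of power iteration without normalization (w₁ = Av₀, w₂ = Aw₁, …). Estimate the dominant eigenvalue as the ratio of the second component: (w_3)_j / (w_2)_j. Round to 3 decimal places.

w1 = Av₀ = (4·0 + 6·1 + 0·0; 6·0 + 4·1 + 4·0; 0·0 + 4·1 + 2·0) = (6, 4, 4)
w2 = Aw1 = (4·6 + 6·4 + 0·4; 6·6 + 4·4 + 4·4; 0·6 + 4·4 + 2·4) = (48, 68, 24)
w3 = Aw2 = (600, 656, 320)
Ratio at component: 656 / 68 = 9.647

9.647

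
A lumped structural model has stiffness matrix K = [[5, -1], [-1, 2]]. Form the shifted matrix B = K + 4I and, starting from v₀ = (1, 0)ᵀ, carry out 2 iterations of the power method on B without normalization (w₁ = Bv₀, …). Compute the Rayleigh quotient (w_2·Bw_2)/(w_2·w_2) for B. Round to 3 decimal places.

B = K + 4I has rows (9, -1); (-1, 6)
w1 = Bv₀ = (9·1 + (-1)·0; (-1)·1 + 6·0) = (9, -1)
w2 = Bw1 = (9·9 + (-1)·(-1); (-1)·9 + 6·(-1)) = (82, -15)
Bw2 = (753, -172)
w2·Bw2 = 64326; w2·w2 = 6949; μ ≈ 64326/6949 = 9.257

9.257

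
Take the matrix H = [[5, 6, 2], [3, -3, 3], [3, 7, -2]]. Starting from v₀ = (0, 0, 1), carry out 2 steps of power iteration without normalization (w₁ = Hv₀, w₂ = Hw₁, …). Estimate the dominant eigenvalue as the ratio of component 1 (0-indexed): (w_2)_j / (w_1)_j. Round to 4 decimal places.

w1 = Hv₀ = (5·0 + 6·0 + 2·1; 3·0 + (-3)·0 + 3·1; 3·0 + 7·0 + (-2)·1) = (2, 3, -2)
w2 = Hw1 = (5·2 + 6·3 + 2·(-2); 3·2 + (-3)·3 + 3·(-2); 3·2 + 7·3 + (-2)·(-2)) = (24, -9, 31)
Ratio at component: -9 / 3 = -3.0000

λ ≈ -3.0000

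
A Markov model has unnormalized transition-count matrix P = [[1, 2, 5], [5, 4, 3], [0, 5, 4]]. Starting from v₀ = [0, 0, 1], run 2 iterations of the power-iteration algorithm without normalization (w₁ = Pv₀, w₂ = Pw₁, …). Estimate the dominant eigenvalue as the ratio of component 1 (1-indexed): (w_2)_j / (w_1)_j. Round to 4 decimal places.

λ ≈ 6.2000

w1 = Pv₀ = (5, 3, 4)
w2 = Pw1 = (31, 49, 31)
Ratio at component: 31 / 5 = 6.2000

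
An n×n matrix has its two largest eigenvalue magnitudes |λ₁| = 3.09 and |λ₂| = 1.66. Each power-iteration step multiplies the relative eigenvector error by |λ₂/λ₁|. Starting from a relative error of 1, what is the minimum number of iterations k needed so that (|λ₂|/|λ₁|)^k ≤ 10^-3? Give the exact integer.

|λ₂/λ₁| = 1.66/3.09 = 0.53722
Need k ≥ ln(10^-3) / ln(0.53722) = -6.9078 / -0.6214 ≈ 11.117
Smallest integer k satisfying the bound: 12

12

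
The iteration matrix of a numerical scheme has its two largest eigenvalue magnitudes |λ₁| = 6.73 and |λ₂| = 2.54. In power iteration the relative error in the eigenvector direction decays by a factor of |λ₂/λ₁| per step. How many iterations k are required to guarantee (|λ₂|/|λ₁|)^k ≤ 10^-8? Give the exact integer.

19

|λ₂/λ₁| = 2.54/6.73 = 0.37741
Need k ≥ ln(10^-8) / ln(0.37741) = -18.4207 / -0.9744 ≈ 18.904
Smallest integer k satisfying the bound: 19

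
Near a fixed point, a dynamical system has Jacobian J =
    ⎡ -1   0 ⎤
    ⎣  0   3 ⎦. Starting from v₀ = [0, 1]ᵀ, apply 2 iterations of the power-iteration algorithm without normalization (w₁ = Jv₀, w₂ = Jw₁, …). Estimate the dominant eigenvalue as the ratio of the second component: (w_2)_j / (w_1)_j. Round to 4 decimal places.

w1 = Jv₀ = ((-1)·0 + 0·1; 0·0 + 3·1) = (0, 3)
w2 = Jw1 = ((-1)·0 + 0·3; 0·0 + 3·3) = (0, 9)
Ratio at component: 9 / 3 = 3.0000

3.0000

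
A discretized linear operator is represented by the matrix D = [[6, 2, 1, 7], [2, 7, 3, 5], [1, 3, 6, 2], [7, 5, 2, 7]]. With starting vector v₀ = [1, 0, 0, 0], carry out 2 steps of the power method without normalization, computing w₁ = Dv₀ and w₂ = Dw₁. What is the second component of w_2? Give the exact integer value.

w1 = Dv₀ = (6·1 + 2·0 + 1·0 + 7·0; 2·1 + 7·0 + 3·0 + 5·0; 1·1 + 3·0 + 6·0 + 2·0; 7·1 + 5·0 + 2·0 + 7·0) = (6, 2, 1, 7)
w2 = Dw1 = (6·6 + 2·2 + 1·1 + 7·7; 2·6 + 7·2 + 3·1 + 5·7; 1·6 + 3·2 + 6·1 + 2·7; 7·6 + 5·2 + 2·1 + 7·7) = (90, 64, 32, 103)
The requested component of w2 is 64.

64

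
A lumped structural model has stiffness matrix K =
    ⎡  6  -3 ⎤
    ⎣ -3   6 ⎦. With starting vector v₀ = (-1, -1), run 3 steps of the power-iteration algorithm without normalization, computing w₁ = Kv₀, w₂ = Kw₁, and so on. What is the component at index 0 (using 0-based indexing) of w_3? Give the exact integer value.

-27

w1 = Kv₀ = (-3, -3)
w2 = Kw1 = (-9, -9)
w3 = Kw2 = (-27, -27)
The requested component of w3 is -27.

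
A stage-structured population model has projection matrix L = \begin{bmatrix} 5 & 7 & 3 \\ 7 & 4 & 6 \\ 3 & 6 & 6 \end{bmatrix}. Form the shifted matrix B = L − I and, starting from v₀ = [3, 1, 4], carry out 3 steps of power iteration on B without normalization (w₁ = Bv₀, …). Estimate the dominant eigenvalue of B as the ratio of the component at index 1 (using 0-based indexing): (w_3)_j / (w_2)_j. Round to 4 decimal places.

μ ≈ 15.7688

B = L − I has rows (4, 7, 3); (7, 3, 6); (3, 6, 5)
w1 = Bv₀ = (31, 48, 35)
w2 = Bw1 = (565, 571, 556)
w3 = Bw2 = (7925, 9004, 7901)
Ratio: 9004/571 = 15.7688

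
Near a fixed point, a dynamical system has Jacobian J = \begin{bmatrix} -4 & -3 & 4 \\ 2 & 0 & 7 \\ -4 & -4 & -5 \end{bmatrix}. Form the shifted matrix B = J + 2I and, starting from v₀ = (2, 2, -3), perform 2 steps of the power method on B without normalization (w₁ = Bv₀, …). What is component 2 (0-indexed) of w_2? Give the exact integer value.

161

B = J + 2I has rows (-2, -3, 4); (2, 2, 7); (-4, -4, -3)
w1 = Bv₀ = (-22, -13, -7)
w2 = Bw1 = (55, -119, 161)
Requested component of w2: 161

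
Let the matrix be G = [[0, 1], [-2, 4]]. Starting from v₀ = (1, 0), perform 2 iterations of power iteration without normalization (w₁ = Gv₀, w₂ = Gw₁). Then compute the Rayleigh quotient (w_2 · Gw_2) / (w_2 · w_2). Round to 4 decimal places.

w1 = Gv₀ = (0·1 + 1·0; (-2)·1 + 4·0) = (0, -2)
w2 = Gw1 = (0·0 + 1·(-2); (-2)·0 + 4·(-2)) = (-2, -8)
Gw2 = (-8, -28)
w2·Gw2 = (-2)·(-8) + (-8)·(-28) = 240; w2·w2 = (-2)·(-2) + (-8)·(-8) = 68
λ ≈ 240/68 = 3.5294

λ ≈ 3.5294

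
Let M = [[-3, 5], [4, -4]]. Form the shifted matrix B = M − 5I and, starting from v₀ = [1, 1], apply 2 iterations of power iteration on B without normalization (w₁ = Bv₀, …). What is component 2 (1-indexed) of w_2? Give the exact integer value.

B = M − 5I has rows (-8, 5); (4, -9)
w1 = Bv₀ = ((-8)·1 + 5·1; 4·1 + (-9)·1) = (-3, -5)
w2 = Bw1 = ((-8)·(-3) + 5·(-5); 4·(-3) + (-9)·(-5)) = (-1, 33)
Requested component of w2: 33

33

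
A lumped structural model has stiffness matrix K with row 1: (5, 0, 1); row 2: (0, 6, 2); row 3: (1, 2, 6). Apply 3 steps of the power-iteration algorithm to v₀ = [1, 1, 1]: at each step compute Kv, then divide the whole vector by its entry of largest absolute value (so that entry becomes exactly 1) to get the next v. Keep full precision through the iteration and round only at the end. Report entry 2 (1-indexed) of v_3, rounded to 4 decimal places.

0.8740

Kv0 = (6.00000, 8.00000, 9.00000); divide by 9.00000 → v1 = (0.66667, 0.88889, 1.00000)
Kv1 = (4.33333, 7.33333, 8.44444); divide by 8.44444 → v2 = (0.51316, 0.86842, 1.00000)
Kv2 = (3.56579, 7.21053, 8.25000); divide by 8.25000 → v3 = (0.43222, 0.87400, 1.00000)
Requested entry of v3: 548/627 = 0.8740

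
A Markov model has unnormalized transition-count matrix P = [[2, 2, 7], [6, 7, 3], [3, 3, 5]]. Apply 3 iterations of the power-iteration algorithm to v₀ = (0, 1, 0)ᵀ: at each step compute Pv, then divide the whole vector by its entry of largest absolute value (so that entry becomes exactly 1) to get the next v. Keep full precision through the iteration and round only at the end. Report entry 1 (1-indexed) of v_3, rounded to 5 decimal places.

Pv0 = (2.000000, 7.000000, 3.000000); divide by 7.000000 → v1 = (0.285714, 1.000000, 0.428571)
Pv1 = (5.571429, 10.000000, 6.000000); divide by 10.000000 → v2 = (0.557143, 1.000000, 0.600000)
Pv2 = (7.314286, 12.142857, 7.671429); divide by 12.142857 → v3 = (0.602353, 1.000000, 0.631765)
Requested entry of v3: 512/850 = 0.60235

0.60235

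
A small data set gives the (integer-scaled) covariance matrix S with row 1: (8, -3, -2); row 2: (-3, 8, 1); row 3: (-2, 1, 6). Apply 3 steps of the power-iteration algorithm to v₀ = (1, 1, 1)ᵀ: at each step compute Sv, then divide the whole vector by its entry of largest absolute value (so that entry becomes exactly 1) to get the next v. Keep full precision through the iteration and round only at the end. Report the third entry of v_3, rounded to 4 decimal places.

0.5888

Sv0 = (3.00000, 6.00000, 5.00000); divide by 6.00000 → v1 = (0.50000, 1.00000, 0.83333)
Sv1 = (-0.66667, 7.33333, 5.00000); divide by 7.33333 → v2 = (-0.09091, 1.00000, 0.68182)
Sv2 = (-5.09091, 8.95455, 5.27273); divide by 8.95455 → v3 = (-0.56853, 1.00000, 0.58883)
Requested entry of v3: 232/394 = 0.5888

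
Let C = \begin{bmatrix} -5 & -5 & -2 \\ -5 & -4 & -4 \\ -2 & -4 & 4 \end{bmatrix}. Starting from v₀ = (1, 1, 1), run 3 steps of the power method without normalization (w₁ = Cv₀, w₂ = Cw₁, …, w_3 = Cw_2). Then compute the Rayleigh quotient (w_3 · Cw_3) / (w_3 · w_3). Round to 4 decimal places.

w1 = Cv₀ = (-12, -13, -2)
w2 = Cw1 = (129, 120, 68)
w3 = Cw2 = (-1381, -1397, -466)
Cw3 = (14822, 14357, 6486)
w3·Cw3 = (-1381)·14822 + (-1397)·14357 + (-466)·6486 = -43548387; w3·w3 = (-1381)·(-1381) + (-1397)·(-1397) + (-466)·(-466) = 4075926
λ ≈ -43548387/4075926 = -10.6843

λ ≈ -10.6843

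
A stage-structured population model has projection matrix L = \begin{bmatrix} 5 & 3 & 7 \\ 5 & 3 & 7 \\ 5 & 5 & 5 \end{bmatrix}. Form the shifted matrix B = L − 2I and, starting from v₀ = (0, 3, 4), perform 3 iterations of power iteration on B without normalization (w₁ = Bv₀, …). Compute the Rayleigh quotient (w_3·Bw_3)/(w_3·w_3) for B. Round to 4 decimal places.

12.9831

B = L − 2I has rows (3, 3, 7); (5, 1, 7); (5, 5, 3)
w1 = Bv₀ = (37, 31, 27)
w2 = Bw1 = (393, 405, 421)
w3 = Bw2 = (5341, 5317, 5253)
Bw3 = (68745, 68793, 69049)
w3·Bw3 = 1095653823; w3·w3 = 84390779; μ ≈ 1095653823/84390779 = 12.9831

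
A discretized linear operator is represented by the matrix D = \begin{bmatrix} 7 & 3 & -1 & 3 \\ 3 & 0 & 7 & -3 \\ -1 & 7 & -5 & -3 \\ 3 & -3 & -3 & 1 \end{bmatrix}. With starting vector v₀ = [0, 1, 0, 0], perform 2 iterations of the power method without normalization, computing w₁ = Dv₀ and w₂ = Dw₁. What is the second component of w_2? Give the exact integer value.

67

w1 = Dv₀ = (3, 0, 7, -3)
w2 = Dw1 = (5, 67, -29, -15)
The requested component of w2 is 67.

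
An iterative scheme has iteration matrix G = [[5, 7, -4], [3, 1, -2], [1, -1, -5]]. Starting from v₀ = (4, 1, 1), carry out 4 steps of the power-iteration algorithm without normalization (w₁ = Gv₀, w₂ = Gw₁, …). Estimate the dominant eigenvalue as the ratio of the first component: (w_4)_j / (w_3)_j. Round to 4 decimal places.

7.9707

w1 = Gv₀ = (23, 11, -2)
w2 = Gw1 = (200, 84, 22)
w3 = Gw2 = (1500, 640, 6)
w4 = Gw3 = (11956, 5128, 830)
Ratio at component: 11956 / 1500 = 7.9707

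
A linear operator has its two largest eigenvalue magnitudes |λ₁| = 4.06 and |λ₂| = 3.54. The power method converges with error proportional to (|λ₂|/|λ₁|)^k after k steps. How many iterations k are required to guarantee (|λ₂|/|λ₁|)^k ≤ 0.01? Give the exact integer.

34

|λ₂/λ₁| = 3.54/4.06 = 0.87192
Need k ≥ ln(0.01) / ln(0.87192) = -4.6052 / -0.1371 ≈ 33.601
Smallest integer k satisfying the bound: 34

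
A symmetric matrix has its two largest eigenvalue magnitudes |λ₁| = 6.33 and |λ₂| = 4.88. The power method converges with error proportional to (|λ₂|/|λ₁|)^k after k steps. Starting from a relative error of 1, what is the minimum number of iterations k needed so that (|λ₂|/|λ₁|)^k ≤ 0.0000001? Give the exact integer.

|λ₂/λ₁| = 4.88/6.33 = 0.77093
Need k ≥ ln(0.0000001) / ln(0.77093) = -16.1181 / -0.2602 ≈ 61.956
Smallest integer k satisfying the bound: 62

62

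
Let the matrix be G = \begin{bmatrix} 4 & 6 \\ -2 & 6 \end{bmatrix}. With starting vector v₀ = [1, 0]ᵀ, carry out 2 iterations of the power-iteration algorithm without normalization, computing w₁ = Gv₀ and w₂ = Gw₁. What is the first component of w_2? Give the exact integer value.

4

w1 = Gv₀ = (4·1 + 6·0; (-2)·1 + 6·0) = (4, -2)
w2 = Gw1 = (4·4 + 6·(-2); (-2)·4 + 6·(-2)) = (4, -20)
The requested component of w2 is 4.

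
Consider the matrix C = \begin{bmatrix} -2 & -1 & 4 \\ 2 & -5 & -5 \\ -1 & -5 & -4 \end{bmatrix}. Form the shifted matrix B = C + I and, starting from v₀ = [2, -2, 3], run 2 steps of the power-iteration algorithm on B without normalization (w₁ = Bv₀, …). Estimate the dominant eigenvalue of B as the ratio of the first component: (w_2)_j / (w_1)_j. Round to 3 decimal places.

B = C + I has rows (-1, -1, 4); (2, -4, -5); (-1, -5, -3)
w1 = Bv₀ = (12, -3, -1)
w2 = Bw1 = (-13, 41, 6)
Ratio: -13/12 = -1.083

μ ≈ -1.083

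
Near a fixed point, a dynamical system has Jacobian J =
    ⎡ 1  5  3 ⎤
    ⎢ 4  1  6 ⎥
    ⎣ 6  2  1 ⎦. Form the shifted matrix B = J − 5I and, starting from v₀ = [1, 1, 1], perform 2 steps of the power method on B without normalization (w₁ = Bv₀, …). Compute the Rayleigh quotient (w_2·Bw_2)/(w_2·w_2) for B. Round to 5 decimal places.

B = J − 5I has rows (-4, 5, 3); (4, -4, 6); (6, 2, -4)
w1 = Bv₀ = ((-4)·1 + 5·1 + 3·1; 4·1 + (-4)·1 + 6·1; 6·1 + 2·1 + (-4)·1) = (4, 6, 4)
w2 = Bw1 = ((-4)·4 + 5·6 + 3·4; 4·4 + (-4)·6 + 6·4; 6·4 + 2·6 + (-4)·4) = (26, 16, 20)
Bw2 = (36, 160, 108)
w2·Bw2 = 5656; w2·w2 = 1332; μ ≈ 5656/1332 = 4.24625

μ ≈ 4.24625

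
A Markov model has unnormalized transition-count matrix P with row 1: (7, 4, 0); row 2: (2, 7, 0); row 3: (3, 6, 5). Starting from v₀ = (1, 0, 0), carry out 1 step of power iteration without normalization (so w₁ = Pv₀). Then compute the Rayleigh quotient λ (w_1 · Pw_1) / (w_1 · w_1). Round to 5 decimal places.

w1 = Pv₀ = (7·1 + 4·0 + 0·0; 2·1 + 7·0 + 0·0; 3·1 + 6·0 + 5·0) = (7, 2, 3)
Pw1 = (57, 28, 48)
w1·Pw1 = 7·57 + 2·28 + 3·48 = 599; w1·w1 = 7·7 + 2·2 + 3·3 = 62
λ ≈ 599/62 = 9.66129

9.66129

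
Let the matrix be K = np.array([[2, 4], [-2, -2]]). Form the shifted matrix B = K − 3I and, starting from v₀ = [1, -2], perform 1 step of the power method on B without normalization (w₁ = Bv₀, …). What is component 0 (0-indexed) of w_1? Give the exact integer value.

-9

B = K − 3I has rows (-1, 4); (-2, -5)
w1 = Bv₀ = ((-1)·1 + 4·(-2); (-2)·1 + (-5)·(-2)) = (-9, 8)
Requested component of w1: -9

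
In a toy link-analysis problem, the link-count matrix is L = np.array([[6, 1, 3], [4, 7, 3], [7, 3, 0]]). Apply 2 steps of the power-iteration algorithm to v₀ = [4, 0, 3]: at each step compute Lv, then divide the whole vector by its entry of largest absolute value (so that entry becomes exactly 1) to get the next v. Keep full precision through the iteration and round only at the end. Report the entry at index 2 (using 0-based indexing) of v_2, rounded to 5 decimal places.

Lv0 = (33.000000, 25.000000, 28.000000); divide by 33.000000 → v1 = (1.000000, 0.757576, 0.848485)
Lv1 = (9.303030, 11.848485, 9.272727); divide by 11.848485 → v2 = (0.785166, 1.000000, 0.782609)
Requested entry of v2: 306/391 = 0.78261

0.78261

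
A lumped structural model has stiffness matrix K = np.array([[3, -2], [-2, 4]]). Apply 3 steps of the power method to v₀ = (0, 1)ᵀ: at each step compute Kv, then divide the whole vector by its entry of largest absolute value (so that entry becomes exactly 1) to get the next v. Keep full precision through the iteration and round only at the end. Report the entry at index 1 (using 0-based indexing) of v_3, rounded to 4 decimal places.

Kv0 = (-2.00000, 4.00000); divide by 4.00000 → v1 = (-0.50000, 1.00000)
Kv1 = (-3.50000, 5.00000); divide by 5.00000 → v2 = (-0.70000, 1.00000)
Kv2 = (-4.10000, 5.40000); divide by 5.40000 → v3 = (-0.75926, 1.00000)
Requested entry of v3: 108/108 = 1.0000

1.0000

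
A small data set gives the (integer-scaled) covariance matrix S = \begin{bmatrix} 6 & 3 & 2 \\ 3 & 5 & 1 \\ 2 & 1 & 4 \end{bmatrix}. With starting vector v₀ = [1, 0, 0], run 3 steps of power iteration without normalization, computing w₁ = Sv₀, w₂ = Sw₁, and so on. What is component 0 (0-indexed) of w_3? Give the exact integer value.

w1 = Sv₀ = (6·1 + 3·0 + 2·0; 3·1 + 5·0 + 1·0; 2·1 + 1·0 + 4·0) = (6, 3, 2)
w2 = Sw1 = (6·6 + 3·3 + 2·2; 3·6 + 5·3 + 1·2; 2·6 + 1·3 + 4·2) = (49, 35, 23)
w3 = Sw2 = (445, 345, 225)
The requested component of w3 is 445.

445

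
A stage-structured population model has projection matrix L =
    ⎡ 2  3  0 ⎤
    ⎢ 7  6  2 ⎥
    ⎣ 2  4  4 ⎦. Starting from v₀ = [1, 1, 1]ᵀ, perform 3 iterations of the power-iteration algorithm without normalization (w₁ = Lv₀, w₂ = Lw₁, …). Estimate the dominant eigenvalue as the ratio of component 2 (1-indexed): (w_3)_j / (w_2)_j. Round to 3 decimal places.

10.172

w1 = Lv₀ = (5, 15, 10)
w2 = Lw1 = (55, 145, 110)
w3 = Lw2 = (545, 1475, 1130)
Ratio at component: 1475 / 145 = 10.172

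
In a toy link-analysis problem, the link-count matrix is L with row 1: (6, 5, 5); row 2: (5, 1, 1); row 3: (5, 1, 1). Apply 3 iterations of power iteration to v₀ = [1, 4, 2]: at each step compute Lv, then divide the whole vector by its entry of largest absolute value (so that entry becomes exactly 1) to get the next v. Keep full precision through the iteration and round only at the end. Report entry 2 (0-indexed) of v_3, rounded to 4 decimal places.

Lv0 = (36.00000, 11.00000, 11.00000); divide by 36.00000 → v1 = (1.00000, 0.30556, 0.30556)
Lv1 = (9.05556, 5.61111, 5.61111); divide by 9.05556 → v2 = (1.00000, 0.61963, 0.61963)
Lv2 = (12.19632, 6.23926, 6.23926); divide by 12.19632 → v3 = (1.00000, 0.51157, 0.51157)
Requested entry of v3: 2034/3976 = 0.5116

0.5116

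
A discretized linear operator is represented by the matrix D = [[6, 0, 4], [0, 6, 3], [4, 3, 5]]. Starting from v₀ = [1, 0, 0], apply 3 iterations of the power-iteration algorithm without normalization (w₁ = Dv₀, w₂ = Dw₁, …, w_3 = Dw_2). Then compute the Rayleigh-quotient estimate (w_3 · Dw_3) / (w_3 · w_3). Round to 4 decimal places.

λ ≈ 10.3714

w1 = Dv₀ = (6·1 + 0·0 + 4·0; 0·1 + 6·0 + 3·0; 4·1 + 3·0 + 5·0) = (6, 0, 4)
w2 = Dw1 = (6·6 + 0·0 + 4·4; 0·6 + 6·0 + 3·4; 4·6 + 3·0 + 5·4) = (52, 12, 44)
w3 = Dw2 = (488, 204, 464)
Dw3 = (4784, 2616, 4884)
w3·Dw3 = 488·4784 + 204·2616 + 464·4884 = 5134432; w3·w3 = 488·488 + 204·204 + 464·464 = 495056
λ ≈ 5134432/495056 = 10.3714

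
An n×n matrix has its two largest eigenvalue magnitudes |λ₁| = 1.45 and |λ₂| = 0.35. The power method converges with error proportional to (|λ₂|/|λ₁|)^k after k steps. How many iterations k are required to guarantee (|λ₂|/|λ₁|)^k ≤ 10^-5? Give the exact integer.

|λ₂/λ₁| = 0.35/1.45 = 0.24138
Need k ≥ ln(10^-5) / ln(0.24138) = -11.5129 / -1.4214 ≈ 8.100
Smallest integer k satisfying the bound: 9

9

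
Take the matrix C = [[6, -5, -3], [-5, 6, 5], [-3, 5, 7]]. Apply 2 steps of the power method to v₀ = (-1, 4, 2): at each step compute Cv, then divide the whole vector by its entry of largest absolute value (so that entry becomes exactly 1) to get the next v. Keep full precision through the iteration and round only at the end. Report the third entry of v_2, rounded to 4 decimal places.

0.9499

Cv0 = (-32.00000, 39.00000, 37.00000); divide by 39.00000 → v1 = (-0.82051, 1.00000, 0.94872)
Cv1 = (-12.76923, 14.84615, 14.10256); divide by 14.84615 → v2 = (-0.86010, 1.00000, 0.94991)
Requested entry of v2: 550/579 = 0.9499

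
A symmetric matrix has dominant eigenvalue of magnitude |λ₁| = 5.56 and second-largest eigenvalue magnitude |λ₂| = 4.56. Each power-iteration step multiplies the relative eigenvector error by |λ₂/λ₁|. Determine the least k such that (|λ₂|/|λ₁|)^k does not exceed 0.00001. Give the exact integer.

|λ₂/λ₁| = 4.56/5.56 = 0.82014
Need k ≥ ln(0.00001) / ln(0.82014) = -11.5129 / -0.1983 ≈ 58.065
Smallest integer k satisfying the bound: 59

59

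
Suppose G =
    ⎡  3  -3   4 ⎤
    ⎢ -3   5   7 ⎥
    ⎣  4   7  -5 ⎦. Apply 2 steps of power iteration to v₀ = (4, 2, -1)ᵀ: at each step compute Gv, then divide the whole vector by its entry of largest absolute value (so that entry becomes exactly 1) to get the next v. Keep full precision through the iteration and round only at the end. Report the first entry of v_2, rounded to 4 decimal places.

-0.7522

Gv0 = (2.00000, -9.00000, 35.00000); divide by 35.00000 → v1 = (0.05714, -0.25714, 1.00000)
Gv1 = (4.94286, 5.54286, -6.57143); divide by -6.57143 → v2 = (-0.75217, -0.84348, 1.00000)
Requested entry of v2: 173/-230 = -0.7522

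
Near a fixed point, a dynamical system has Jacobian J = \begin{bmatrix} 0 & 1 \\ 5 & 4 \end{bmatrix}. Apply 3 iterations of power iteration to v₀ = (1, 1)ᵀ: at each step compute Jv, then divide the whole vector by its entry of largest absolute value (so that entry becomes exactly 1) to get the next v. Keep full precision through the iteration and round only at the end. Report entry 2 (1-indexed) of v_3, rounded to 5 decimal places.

Jv0 = (1.000000, 9.000000); divide by 9.000000 → v1 = (0.111111, 1.000000)
Jv1 = (1.000000, 4.555556); divide by 4.555556 → v2 = (0.219512, 1.000000)
Jv2 = (1.000000, 5.097561); divide by 5.097561 → v3 = (0.196172, 1.000000)
Requested entry of v3: 209/209 = 1.00000

1.00000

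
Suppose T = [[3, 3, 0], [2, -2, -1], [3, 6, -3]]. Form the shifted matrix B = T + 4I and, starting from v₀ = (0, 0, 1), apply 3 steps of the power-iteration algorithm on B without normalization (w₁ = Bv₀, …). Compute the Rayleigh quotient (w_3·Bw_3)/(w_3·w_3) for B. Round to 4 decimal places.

6.3213

B = T + 4I has rows (7, 3, 0); (2, 2, -1); (3, 6, 1)
w1 = Bv₀ = (7·0 + 3·0 + 0·1; 2·0 + 2·0 + (-1)·1; 3·0 + 6·0 + 1·1) = (0, -1, 1)
w2 = Bw1 = (7·0 + 3·(-1) + 0·1; 2·0 + 2·(-1) + (-1)·1; 3·0 + 6·(-1) + 1·1) = (-3, -3, -5)
w3 = Bw2 = (-30, -7, -32)
Bw3 = (-231, -42, -164)
w3·Bw3 = 12472; w3·w3 = 1973; μ ≈ 12472/1973 = 6.3213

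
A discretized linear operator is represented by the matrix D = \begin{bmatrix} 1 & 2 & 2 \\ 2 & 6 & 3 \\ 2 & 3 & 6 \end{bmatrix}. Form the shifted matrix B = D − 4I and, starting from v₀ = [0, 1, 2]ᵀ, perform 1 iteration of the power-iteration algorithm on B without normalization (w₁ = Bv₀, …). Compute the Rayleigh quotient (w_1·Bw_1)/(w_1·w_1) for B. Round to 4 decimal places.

B = D − 4I has rows (-3, 2, 2); (2, 2, 3); (2, 3, 2)
w1 = Bv₀ = ((-3)·0 + 2·1 + 2·2; 2·0 + 2·1 + 3·2; 2·0 + 3·1 + 2·2) = (6, 8, 7)
Bw1 = (12, 49, 50)
w1·Bw1 = 814; w1·w1 = 149; μ ≈ 814/149 = 5.4631

μ ≈ 5.4631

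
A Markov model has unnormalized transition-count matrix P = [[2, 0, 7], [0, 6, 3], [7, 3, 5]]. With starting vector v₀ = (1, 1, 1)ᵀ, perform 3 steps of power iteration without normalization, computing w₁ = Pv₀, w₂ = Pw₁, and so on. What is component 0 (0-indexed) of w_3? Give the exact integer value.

1401

w1 = Pv₀ = (9, 9, 15)
w2 = Pw1 = (123, 99, 165)
w3 = Pw2 = (1401, 1089, 1983)
The requested component of w3 is 1401.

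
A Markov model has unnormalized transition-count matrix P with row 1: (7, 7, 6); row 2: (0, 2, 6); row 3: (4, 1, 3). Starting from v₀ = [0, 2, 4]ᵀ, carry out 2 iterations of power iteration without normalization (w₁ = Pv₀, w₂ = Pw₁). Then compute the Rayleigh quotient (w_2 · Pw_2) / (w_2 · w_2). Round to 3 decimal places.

w1 = Pv₀ = (38, 28, 14)
w2 = Pw1 = (546, 140, 222)
Pw2 = (6134, 1612, 2990)
w2·Pw2 = 546·6134 + 140·1612 + 222·2990 = 4238624; w2·w2 = 546·546 + 140·140 + 222·222 = 367000
λ ≈ 4238624/367000 = 11.549

λ ≈ 11.549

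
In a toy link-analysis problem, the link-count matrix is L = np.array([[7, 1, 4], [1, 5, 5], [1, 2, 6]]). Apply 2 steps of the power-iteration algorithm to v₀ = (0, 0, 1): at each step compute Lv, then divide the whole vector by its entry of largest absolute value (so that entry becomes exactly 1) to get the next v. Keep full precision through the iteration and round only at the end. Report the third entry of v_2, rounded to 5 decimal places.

0.84746

Lv0 = (4.000000, 5.000000, 6.000000); divide by 6.000000 → v1 = (0.666667, 0.833333, 1.000000)
Lv1 = (9.500000, 9.833333, 8.333333); divide by 9.833333 → v2 = (0.966102, 1.000000, 0.847458)
Requested entry of v2: 50/59 = 0.84746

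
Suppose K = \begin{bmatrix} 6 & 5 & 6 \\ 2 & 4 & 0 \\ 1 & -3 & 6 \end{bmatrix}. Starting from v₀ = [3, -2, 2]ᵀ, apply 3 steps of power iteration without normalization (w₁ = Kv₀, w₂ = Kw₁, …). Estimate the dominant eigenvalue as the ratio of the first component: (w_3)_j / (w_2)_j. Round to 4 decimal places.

w1 = Kv₀ = (20, -2, 21)
w2 = Kw1 = (236, 32, 152)
w3 = Kw2 = (2488, 600, 1052)
Ratio at component: 2488 / 236 = 10.5424

λ ≈ 10.5424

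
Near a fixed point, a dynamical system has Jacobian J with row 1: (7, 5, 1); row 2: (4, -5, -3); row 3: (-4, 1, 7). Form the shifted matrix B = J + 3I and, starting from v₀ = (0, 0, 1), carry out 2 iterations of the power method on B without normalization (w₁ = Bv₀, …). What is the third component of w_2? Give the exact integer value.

93

B = J + 3I has rows (10, 5, 1); (4, -2, -3); (-4, 1, 10)
w1 = Bv₀ = (10·0 + 5·0 + 1·1; 4·0 + (-2)·0 + (-3)·1; (-4)·0 + 1·0 + 10·1) = (1, -3, 10)
w2 = Bw1 = (10·1 + 5·(-3) + 1·10; 4·1 + (-2)·(-3) + (-3)·10; (-4)·1 + 1·(-3) + 10·10) = (5, -20, 93)
Requested component of w2: 93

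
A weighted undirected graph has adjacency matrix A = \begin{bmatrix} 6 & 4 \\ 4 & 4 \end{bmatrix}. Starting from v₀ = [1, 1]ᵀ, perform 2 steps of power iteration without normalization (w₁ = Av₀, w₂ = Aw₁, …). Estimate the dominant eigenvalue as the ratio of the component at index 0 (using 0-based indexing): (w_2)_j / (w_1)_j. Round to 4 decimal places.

9.2000

w1 = Av₀ = (10, 8)
w2 = Aw1 = (92, 72)
Ratio at component: 92 / 10 = 9.2000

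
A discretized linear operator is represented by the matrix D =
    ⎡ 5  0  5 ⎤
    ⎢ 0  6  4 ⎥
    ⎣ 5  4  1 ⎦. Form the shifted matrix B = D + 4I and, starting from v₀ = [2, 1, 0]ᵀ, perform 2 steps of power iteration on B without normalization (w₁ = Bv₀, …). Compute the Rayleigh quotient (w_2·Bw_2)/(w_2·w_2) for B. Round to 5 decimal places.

μ ≈ 13.89113

B = D + 4I has rows (9, 0, 5); (0, 10, 4); (5, 4, 5)
w1 = Bv₀ = (9·2 + 0·1 + 5·0; 0·2 + 10·1 + 4·0; 5·2 + 4·1 + 5·0) = (18, 10, 14)
w2 = Bw1 = (9·18 + 0·10 + 5·14; 0·18 + 10·10 + 4·14; 5·18 + 4·10 + 5·14) = (232, 156, 200)
Bw2 = (3088, 2360, 2784)
w2·Bw2 = 1641376; w2·w2 = 118160; μ ≈ 1641376/118160 = 13.89113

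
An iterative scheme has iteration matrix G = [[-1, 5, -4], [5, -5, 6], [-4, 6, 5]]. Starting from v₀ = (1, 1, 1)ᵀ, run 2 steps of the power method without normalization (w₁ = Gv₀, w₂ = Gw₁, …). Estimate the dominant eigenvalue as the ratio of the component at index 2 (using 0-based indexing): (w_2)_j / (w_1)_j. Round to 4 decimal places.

w1 = Gv₀ = ((-1)·1 + 5·1 + (-4)·1; 5·1 + (-5)·1 + 6·1; (-4)·1 + 6·1 + 5·1) = (0, 6, 7)
w2 = Gw1 = ((-1)·0 + 5·6 + (-4)·7; 5·0 + (-5)·6 + 6·7; (-4)·0 + 6·6 + 5·7) = (2, 12, 71)
Ratio at component: 71 / 7 = 10.1429

λ ≈ 10.1429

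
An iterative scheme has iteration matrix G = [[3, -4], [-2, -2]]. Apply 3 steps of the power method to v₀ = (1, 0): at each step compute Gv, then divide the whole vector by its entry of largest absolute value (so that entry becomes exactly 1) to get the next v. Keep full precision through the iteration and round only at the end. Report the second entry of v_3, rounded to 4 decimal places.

-0.5085

Gv0 = (3.00000, -2.00000); divide by 3.00000 → v1 = (1.00000, -0.66667)
Gv1 = (5.66667, -0.66667); divide by 5.66667 → v2 = (1.00000, -0.11765)
Gv2 = (3.47059, -1.76471); divide by 3.47059 → v3 = (1.00000, -0.50847)
Requested entry of v3: -30/59 = -0.5085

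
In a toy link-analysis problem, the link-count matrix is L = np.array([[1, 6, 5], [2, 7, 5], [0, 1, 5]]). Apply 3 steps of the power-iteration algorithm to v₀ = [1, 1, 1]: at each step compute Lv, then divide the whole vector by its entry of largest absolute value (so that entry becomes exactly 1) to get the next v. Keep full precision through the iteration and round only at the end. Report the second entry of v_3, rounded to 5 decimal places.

Lv0 = (12.000000, 14.000000, 6.000000); divide by 14.000000 → v1 = (0.857143, 1.000000, 0.428571)
Lv1 = (9.000000, 10.857143, 3.142857); divide by 10.857143 → v2 = (0.828947, 1.000000, 0.289474)
Lv2 = (8.276316, 10.105263, 2.447368); divide by 10.105263 → v3 = (0.819010, 1.000000, 0.242188)
Requested entry of v3: 1536/1536 = 1.00000

1.00000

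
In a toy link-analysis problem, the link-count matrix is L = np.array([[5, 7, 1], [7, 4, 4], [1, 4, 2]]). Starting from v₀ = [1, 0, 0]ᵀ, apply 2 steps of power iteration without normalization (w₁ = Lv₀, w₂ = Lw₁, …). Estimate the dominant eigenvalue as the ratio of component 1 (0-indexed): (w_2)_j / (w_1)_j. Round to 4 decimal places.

9.5714

w1 = Lv₀ = (5, 7, 1)
w2 = Lw1 = (75, 67, 35)
Ratio at component: 67 / 7 = 9.5714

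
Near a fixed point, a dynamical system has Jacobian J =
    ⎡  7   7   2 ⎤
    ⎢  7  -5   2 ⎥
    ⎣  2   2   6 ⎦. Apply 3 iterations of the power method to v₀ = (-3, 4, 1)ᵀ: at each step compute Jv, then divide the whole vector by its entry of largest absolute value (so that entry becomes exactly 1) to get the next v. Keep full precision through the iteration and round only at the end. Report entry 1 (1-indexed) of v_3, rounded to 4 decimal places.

-0.1948

Jv0 = (9.00000, -39.00000, 8.00000); divide by -39.00000 → v1 = (-0.23077, 1.00000, -0.20513)
Jv1 = (4.97436, -7.02564, 0.30769); divide by -7.02564 → v2 = (-0.70803, 1.00000, -0.04380)
Jv2 = (1.95620, -10.04380, 0.32117); divide by -10.04380 → v3 = (-0.19477, 1.00000, -0.03198)
Requested entry of v3: 536/-2752 = -0.1948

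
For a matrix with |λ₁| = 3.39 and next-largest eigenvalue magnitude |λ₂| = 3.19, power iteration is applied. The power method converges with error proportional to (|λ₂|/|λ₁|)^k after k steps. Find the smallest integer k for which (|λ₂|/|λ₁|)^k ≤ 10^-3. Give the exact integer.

|λ₂/λ₁| = 3.19/3.39 = 0.94100
Need k ≥ ln(10^-3) / ln(0.94100) = -6.9078 / -0.0608 ≈ 113.598
Smallest integer k satisfying the bound: 114

114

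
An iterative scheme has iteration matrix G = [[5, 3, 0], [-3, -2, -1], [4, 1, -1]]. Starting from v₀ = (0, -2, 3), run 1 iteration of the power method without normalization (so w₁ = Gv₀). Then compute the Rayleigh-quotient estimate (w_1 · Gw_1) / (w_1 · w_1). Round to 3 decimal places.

w1 = Gv₀ = (-6, 1, -5)
Gw1 = (-27, 21, -18)
w1·Gw1 = (-6)·(-27) + 1·21 + (-5)·(-18) = 273; w1·w1 = (-6)·(-6) + 1·1 + (-5)·(-5) = 62
λ ≈ 273/62 = 4.403

λ ≈ 4.403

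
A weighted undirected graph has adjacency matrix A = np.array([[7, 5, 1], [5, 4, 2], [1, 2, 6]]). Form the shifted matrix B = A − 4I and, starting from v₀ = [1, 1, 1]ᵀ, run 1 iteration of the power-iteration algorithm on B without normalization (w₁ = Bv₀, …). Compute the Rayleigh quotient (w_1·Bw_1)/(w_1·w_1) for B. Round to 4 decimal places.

B = A − 4I has rows (3, 5, 1); (5, 0, 2); (1, 2, 2)
w1 = Bv₀ = (9, 7, 5)
Bw1 = (67, 55, 33)
w1·Bw1 = 1153; w1·w1 = 155; μ ≈ 1153/155 = 7.4387

7.4387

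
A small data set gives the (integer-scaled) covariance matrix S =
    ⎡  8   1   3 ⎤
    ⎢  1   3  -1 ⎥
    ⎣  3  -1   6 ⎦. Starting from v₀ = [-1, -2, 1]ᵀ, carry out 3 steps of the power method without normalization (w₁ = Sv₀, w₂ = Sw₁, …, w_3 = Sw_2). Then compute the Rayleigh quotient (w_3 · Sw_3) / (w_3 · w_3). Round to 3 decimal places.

λ ≈ 7.982

w1 = Sv₀ = (-7, -8, 5)
w2 = Sw1 = (-49, -36, 17)
w3 = Sw2 = (-377, -174, -9)
Sw3 = (-3217, -890, -1011)
w3·Sw3 = (-377)·(-3217) + (-174)·(-890) + (-9)·(-1011) = 1376768; w3·w3 = (-377)·(-377) + (-174)·(-174) + (-9)·(-9) = 172486
λ ≈ 1376768/172486 = 7.982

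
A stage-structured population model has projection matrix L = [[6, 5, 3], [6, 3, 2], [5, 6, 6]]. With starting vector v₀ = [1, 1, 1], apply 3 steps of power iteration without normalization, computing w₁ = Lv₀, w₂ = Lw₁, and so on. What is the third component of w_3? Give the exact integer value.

3284

w1 = Lv₀ = (6·1 + 5·1 + 3·1; 6·1 + 3·1 + 2·1; 5·1 + 6·1 + 6·1) = (14, 11, 17)
w2 = Lw1 = (6·14 + 5·11 + 3·17; 6·14 + 3·11 + 2·17; 5·14 + 6·11 + 6·17) = (190, 151, 238)
w3 = Lw2 = (2609, 2069, 3284)
The requested component of w3 is 3284.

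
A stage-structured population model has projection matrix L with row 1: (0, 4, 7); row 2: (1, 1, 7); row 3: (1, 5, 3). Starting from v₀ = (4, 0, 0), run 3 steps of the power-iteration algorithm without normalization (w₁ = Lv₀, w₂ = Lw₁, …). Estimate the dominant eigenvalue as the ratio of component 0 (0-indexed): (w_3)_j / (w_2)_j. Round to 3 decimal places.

w1 = Lv₀ = (0·4 + 4·0 + 7·0; 1·4 + 1·0 + 7·0; 1·4 + 5·0 + 3·0) = (0, 4, 4)
w2 = Lw1 = (0·0 + 4·4 + 7·4; 1·0 + 1·4 + 7·4; 1·0 + 5·4 + 3·4) = (44, 32, 32)
w3 = Lw2 = (352, 300, 300)
Ratio at component: 352 / 44 = 8.000

8.000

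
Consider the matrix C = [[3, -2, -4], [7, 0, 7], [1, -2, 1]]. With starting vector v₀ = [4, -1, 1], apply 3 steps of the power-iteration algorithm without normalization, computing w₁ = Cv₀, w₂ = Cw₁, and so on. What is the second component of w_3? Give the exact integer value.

w1 = Cv₀ = (3·4 + (-2)·(-1) + (-4)·1; 7·4 + 0·(-1) + 7·1; 1·4 + (-2)·(-1) + 1·1) = (10, 35, 7)
w2 = Cw1 = (3·10 + (-2)·35 + (-4)·7; 7·10 + 0·35 + 7·7; 1·10 + (-2)·35 + 1·7) = (-68, 119, -53)
w3 = Cw2 = (-230, -847, -359)
The requested component of w3 is -847.

-847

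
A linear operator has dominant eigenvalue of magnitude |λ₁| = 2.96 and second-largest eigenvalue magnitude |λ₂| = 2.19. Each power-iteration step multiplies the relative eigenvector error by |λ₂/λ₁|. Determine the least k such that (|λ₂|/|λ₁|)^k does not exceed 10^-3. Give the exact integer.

23

|λ₂/λ₁| = 2.19/2.96 = 0.73986
Need k ≥ ln(10^-3) / ln(0.73986) = -6.9078 / -0.3013 ≈ 22.927
Smallest integer k satisfying the bound: 23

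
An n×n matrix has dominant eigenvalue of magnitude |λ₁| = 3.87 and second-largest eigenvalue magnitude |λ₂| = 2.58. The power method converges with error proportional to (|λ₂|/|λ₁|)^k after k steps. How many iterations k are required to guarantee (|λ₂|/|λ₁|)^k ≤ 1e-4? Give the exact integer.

|λ₂/λ₁| = 2.58/3.87 = 0.66667
Need k ≥ ln(1e-4) / ln(0.66667) = -9.2103 / -0.4055 ≈ 22.715
Smallest integer k satisfying the bound: 23

23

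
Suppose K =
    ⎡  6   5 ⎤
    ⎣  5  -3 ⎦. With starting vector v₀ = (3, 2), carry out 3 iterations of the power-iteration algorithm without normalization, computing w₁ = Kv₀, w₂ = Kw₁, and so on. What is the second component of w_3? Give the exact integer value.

726

w1 = Kv₀ = (6·3 + 5·2; 5·3 + (-3)·2) = (28, 9)
w2 = Kw1 = (6·28 + 5·9; 5·28 + (-3)·9) = (213, 113)
w3 = Kw2 = (1843, 726)
The requested component of w3 is 726.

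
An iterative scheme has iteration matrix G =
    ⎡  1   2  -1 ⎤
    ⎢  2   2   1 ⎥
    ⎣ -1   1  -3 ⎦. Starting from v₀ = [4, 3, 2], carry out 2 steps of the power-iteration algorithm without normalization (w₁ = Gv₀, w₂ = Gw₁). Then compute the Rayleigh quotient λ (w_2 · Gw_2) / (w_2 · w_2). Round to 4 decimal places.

2.2000

w1 = Gv₀ = (1·4 + 2·3 + (-1)·2; 2·4 + 2·3 + 1·2; (-1)·4 + 1·3 + (-3)·2) = (8, 16, -7)
w2 = Gw1 = (1·8 + 2·16 + (-1)·(-7); 2·8 + 2·16 + 1·(-7); (-1)·8 + 1·16 + (-3)·(-7)) = (47, 41, 29)
Gw2 = (100, 205, -93)
w2·Gw2 = 47·100 + 41·205 + 29·(-93) = 10408; w2·w2 = 47·47 + 41·41 + 29·29 = 4731
λ ≈ 10408/4731 = 2.2000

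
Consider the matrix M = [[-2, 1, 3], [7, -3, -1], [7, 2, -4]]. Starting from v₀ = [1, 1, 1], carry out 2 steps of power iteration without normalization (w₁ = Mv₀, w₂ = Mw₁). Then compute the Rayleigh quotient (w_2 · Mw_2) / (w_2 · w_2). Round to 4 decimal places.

w1 = Mv₀ = (2, 3, 5)
w2 = Mw1 = (14, 0, 0)
Mw2 = (-28, 98, 98)
w2·Mw2 = 14·(-28) + 0·98 + 0·98 = -392; w2·w2 = 14·14 + 0·0 + 0·0 = 196
λ ≈ -392/196 = -2.0000

-2.0000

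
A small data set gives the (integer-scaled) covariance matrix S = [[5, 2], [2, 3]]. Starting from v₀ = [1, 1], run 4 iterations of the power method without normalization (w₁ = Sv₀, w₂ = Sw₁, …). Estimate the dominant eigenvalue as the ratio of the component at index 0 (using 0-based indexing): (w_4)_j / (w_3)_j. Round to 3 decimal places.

6.251

w1 = Sv₀ = (7, 5)
w2 = Sw1 = (45, 29)
w3 = Sw2 = (283, 177)
w4 = Sw3 = (1769, 1097)
Ratio at component: 1769 / 283 = 6.251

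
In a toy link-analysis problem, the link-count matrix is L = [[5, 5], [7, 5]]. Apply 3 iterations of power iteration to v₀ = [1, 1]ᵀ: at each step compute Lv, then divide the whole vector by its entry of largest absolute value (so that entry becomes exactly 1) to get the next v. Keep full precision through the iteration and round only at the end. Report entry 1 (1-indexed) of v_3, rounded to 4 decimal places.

Lv0 = (10.00000, 12.00000); divide by 12.00000 → v1 = (0.83333, 1.00000)
Lv1 = (9.16667, 10.83333); divide by 10.83333 → v2 = (0.84615, 1.00000)
Lv2 = (9.23077, 10.92308); divide by 10.92308 → v3 = (0.84507, 1.00000)
Requested entry of v3: 1200/1420 = 0.8451

0.8451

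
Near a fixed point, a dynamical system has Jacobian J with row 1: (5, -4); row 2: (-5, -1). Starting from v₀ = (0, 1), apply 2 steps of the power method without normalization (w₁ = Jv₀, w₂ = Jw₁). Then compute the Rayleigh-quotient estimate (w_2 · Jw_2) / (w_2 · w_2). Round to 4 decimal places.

w1 = Jv₀ = (5·0 + (-4)·1; (-5)·0 + (-1)·1) = (-4, -1)
w2 = Jw1 = (5·(-4) + (-4)·(-1); (-5)·(-4) + (-1)·(-1)) = (-16, 21)
Jw2 = (-164, 59)
w2·Jw2 = (-16)·(-164) + 21·59 = 3863; w2·w2 = (-16)·(-16) + 21·21 = 697
λ ≈ 3863/697 = 5.5423

5.5423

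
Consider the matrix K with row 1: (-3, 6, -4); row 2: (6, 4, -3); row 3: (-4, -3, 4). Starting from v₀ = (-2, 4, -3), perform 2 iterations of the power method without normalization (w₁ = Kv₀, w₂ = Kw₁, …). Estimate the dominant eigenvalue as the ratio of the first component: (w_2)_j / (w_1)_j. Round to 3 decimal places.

0.381

w1 = Kv₀ = ((-3)·(-2) + 6·4 + (-4)·(-3); 6·(-2) + 4·4 + (-3)·(-3); (-4)·(-2) + (-3)·4 + 4·(-3)) = (42, 13, -16)
w2 = Kw1 = ((-3)·42 + 6·13 + (-4)·(-16); 6·42 + 4·13 + (-3)·(-16); (-4)·42 + (-3)·13 + 4·(-16)) = (16, 352, -271)
Ratio at component: 16 / 42 = 0.381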